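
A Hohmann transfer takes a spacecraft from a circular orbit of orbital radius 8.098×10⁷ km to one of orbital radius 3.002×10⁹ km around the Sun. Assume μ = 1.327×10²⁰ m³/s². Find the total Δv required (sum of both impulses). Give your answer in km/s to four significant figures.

r₁ = 8.098×10⁷ km = 8.098×10¹⁰ m.
r₂ = 3.002×10⁹ km = 3.002×10¹² m.
Transfer ellipse a_t = (r₁ + r₂)/2 = 1.541×10¹² m.
At r₁: circular v_c1 = √(μ/r₁) = 40480 m/s; transfer-perihelion v_p = √[μ(2/r₁ − 1/a_t)] = 56490 m/s.
Δv₁ = v_p − v_c1 = 16010 m/s.
At r₂: circular v_c2 = √(μ/r₂) = 6649 m/s; transfer-aphelion v_a = √[μ(2/r₂ − 1/a_t)] = 1524 m/s.
Δv₂ = v_c2 − v_a = 5125 m/s.
Total Δv = Δv₁ + Δv₂ = 21140 m/s = 21.14 km/s.

Δv_total ≈ 21.14 km/s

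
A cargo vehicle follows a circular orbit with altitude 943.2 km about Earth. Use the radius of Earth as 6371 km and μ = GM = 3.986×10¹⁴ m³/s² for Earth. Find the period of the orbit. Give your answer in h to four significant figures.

r = 6371 + 943.2 = 7314.2 km = 7.3142×10⁶ m.
Kepler's third law: T = 2π√(r³/μ) = 2π√((7.314×10⁶)³ / 3.986×10¹⁴).
r³/μ = 9.817×10⁵ s², so T = 2π × 9.908×10² = 6.225×10³ s.
Converting: 6.225×10³ s ÷ 3600 = 1.729 h.

T ≈ 1.729 h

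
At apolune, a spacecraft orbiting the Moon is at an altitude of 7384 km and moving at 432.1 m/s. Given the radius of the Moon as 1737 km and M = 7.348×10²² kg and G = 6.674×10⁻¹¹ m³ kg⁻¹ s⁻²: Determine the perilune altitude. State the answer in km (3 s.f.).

perilune altitude ≈ 179 km

μ = GM = 6.674×10⁻¹¹ × 7.348×10²² = 4.904×10¹² m³/s².
r_a = 1737 + 7384 = 9121.0 km = 9.121×10⁶ m.
Specific energy ε = v²/2 − μ/r = -4.443×10⁵ J/kg, so a = −μ/(2ε) = 5.519×10⁶ m.
The apsides satisfy r_p + r_a = 2a, so the perilune radius is 2a − r_a = 1.916×10⁶ m = 1916.4 km.
Perilune altitude = 1916.4 − 1737 = 179.43 km.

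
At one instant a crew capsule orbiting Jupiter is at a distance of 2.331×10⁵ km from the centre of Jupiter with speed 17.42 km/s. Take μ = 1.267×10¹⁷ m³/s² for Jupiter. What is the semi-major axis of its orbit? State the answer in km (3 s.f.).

r = 2.331×10⁸ m.
Vis-viva rearranged: 1/a = 2/r − v²/μ = 8.580×10⁻⁹ − 2.395×10⁻⁹ = 6.185×10⁻⁹ m⁻¹.
a = 1.617×10⁸ m = 1.6168×10⁵ km.

a ≈ 1.62×10⁵ km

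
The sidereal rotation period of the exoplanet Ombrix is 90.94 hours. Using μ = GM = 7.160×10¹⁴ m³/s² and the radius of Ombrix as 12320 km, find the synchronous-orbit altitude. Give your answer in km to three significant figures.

T = 90.94 hours = 3.274×10⁵ s.
A synchronous orbit has period T, so by Kepler's third law a = (μT²/4π²)^(1/3).
μT²/4π² = 7.160×10¹⁴ × (3.274×10⁵)² / 39.48 = 1.944×10²⁴ m³.
a = 1.248×10⁸ m = 1.2480×10⁵ km.
Altitude h = a − R = 1.2480×10⁵ − 12320 = 1.1248×10⁵ km.

h_sync ≈ 1.12×10⁵ km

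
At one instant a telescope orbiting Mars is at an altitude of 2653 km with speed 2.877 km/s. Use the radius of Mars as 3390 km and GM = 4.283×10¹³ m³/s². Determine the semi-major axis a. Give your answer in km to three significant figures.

a ≈ 7260 km

r = 3390 + 2653 = 6043.0 km = 6.043×10⁶ m.
Specific orbital energy ε = v²/2 − μ/r = (2877)²/2 − 4.283×10¹³/6.043×10⁶ = -2.949×10⁶ J/kg.
Since ε = −μ/(2a), a = −μ/(2ε) = 7.262×10⁶ m = 7261.8 km.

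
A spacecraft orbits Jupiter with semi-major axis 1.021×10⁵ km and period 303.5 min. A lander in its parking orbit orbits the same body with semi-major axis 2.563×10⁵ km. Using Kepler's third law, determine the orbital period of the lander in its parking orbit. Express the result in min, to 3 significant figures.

Kepler's third law: T² ∝ a³, so T₂ = T₁ (a₂/a₁)^(3/2).
a₂/a₁ = 2.510, (a₂/a₁)^(3/2) = 3.977.
T₂ = 303.5 × 3.977 = 1207 min.

T₂ ≈ 1210 min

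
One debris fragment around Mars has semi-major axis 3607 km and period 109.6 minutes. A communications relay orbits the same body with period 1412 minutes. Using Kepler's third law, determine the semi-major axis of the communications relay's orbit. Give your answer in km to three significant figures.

a₂ ≈ 19800 km

Kepler's third law: a³ ∝ T², so a₂ = a₁ (T₂/T₁)^(2/3).
T₂/T₁ = 12.88, (T₂/T₁)^(2/3) = 5.496.
a₂ = 3607 × 5.496 = 19820 km.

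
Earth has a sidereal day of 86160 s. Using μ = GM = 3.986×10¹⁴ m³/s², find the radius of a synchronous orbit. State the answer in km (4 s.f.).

r_sync ≈ 42160 km

A synchronous orbit has period T, so by Kepler's third law a = (μT²/4π²)^(1/3).
μT²/4π² = 3.986×10¹⁴ × (8.616×10⁴)² / 39.48 = 7.495×10²² m³.
a = 4.216×10⁷ m = 42163 km.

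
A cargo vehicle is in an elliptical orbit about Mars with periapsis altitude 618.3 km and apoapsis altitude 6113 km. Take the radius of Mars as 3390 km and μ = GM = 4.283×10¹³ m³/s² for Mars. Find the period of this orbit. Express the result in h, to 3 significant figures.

r_p = 3390 + 618.3 = 4008.3 km = 4.0083×10⁶ m.
r_a = 3390 + 6113 = 9503.0 km = 9.5030×10⁶ m.
Semi-major axis a = (r_p + r_a)/2 = (4008.3 + 9503.0)/2 = 6755.6 km = 6.756×10⁶ m.
By Kepler's third law T = 2π√(a³/μ) = 2π × 2.683×10³ = 1.686×10⁴ s.
= 4.683 h.

T ≈ 4.68 h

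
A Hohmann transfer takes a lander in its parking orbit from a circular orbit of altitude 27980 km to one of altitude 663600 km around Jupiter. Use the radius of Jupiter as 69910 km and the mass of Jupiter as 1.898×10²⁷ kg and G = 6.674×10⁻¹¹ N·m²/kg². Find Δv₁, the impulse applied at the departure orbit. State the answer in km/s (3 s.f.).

μ = GM = 6.674×10⁻¹¹ × 1.898×10²⁷ = 1.267×10¹⁷ m³/s².
r₁ = 69910 + 27980 = 97890 km = 9.7890×10⁷ m.
r₂ = 69910 + 663600 = 733510 km = 7.3351×10⁸ m.
Transfer ellipse a_t = (r₁ + r₂)/2 = 4.157×10⁸ m.
At r₁: circular v_c1 = √(μ/r₁) = 35970 m/s; transfer-perijove v_p = √[μ(2/r₁ − 1/a_t)] = 47780 m/s.
Δv₁ = v_p − v_c1 = 11810 m/s.
= 11.81 km/s.

Δv ≈ 11.8 km/s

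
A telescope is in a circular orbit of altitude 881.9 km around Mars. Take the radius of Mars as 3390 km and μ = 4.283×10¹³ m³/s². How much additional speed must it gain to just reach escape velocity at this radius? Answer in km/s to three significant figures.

r = 3390 + 881.9 = 4271.9 km = 4.2719×10⁶ m.
Circular speed v_c = √(μ/r) = 3166 m/s.
Escape speed v_esc = √(2μ/r) = √2 × v_c = 4478 m/s.
Δv = v_esc − v_c = 1312 m/s = 1.312 km/s.

Δv ≈ 1.31 km/s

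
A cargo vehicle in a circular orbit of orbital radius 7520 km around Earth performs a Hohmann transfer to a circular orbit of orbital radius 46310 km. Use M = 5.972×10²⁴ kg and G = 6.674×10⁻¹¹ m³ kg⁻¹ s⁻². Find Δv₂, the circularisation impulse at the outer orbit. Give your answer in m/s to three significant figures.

Δv ≈ 1380 m/s

μ = GM = 6.674×10⁻¹¹ × 5.972×10²⁴ = 3.986×10¹⁴ m³/s².
r₁ = 7520 km = 7.520×10⁶ m.
r₂ = 46310 km = 4.631×10⁷ m.
Transfer ellipse a_t = (r₁ + r₂)/2 = 2.692×10⁷ m.
At r₁: circular v_c1 = √(μ/r₁) = 7280 m/s; transfer-perigee v_p = √[μ(2/r₁ − 1/a_t)] = 9550 m/s.
At r₂: circular v_c2 = √(μ/r₂) = 2934 m/s; transfer-apogee v_a = √[μ(2/r₂ − 1/a_t)] = 1551 m/s.
Δv₂ = v_c2 − v_a = 1383 m/s.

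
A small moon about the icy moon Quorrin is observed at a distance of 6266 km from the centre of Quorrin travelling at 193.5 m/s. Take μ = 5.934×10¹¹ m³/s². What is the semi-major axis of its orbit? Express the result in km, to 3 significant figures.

a ≈ 3900 km

r = 6.266×10⁶ m.
Specific orbital energy ε = v²/2 − μ/r = (193.5)²/2 − 5.934×10¹¹/6.266×10⁶ = -7.598×10⁴ J/kg.
Since ε = −μ/(2a), a = −μ/(2ε) = 3.905×10⁶ m = 3905.0 km.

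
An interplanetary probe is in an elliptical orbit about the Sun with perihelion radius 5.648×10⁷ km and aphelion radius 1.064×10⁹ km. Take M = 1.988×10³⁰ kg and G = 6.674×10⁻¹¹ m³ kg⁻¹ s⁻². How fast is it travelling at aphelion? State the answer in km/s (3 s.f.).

v ≈ 3.55 km/s

μ = GM = 6.674×10⁻¹¹ × 1.988×10³⁰ = 1.327×10²⁰ m³/s².
Semi-major axis a = (r_p + r_a)/2 = 5.6024×10⁸ km = 5.602×10¹¹ m.
Vis-viva: v² = μ(2/r − 1/a) = 1.327×10²⁰ × (1.880×10⁻¹² − 1.785×10⁻¹²) = 1.257×10⁷ m²/s².
v = 3546 m/s = 3.546 km/s.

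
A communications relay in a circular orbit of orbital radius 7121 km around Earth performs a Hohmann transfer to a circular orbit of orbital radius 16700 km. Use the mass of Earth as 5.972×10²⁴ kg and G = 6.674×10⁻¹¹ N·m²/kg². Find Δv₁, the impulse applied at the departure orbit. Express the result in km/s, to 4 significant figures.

Δv ≈ 1.377 km/s

μ = GM = 6.674×10⁻¹¹ × 5.972×10²⁴ = 3.986×10¹⁴ m³/s².
r₁ = 7121 km = 7.121×10⁶ m.
r₂ = 16700 km = 1.670×10⁷ m.
Transfer ellipse a_t = (r₁ + r₂)/2 = 1.191×10⁷ m.
At r₁: circular v_c1 = √(μ/r₁) = 7481 m/s; transfer-perigee v_p = √[μ(2/r₁ − 1/a_t)] = 8859 m/s.
Δv₁ = v_p − v_c1 = 1377 m/s.
= 1.377 km/s.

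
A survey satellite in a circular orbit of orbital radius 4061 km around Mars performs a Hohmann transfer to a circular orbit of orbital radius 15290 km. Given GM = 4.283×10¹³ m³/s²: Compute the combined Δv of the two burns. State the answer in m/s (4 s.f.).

Δv_total ≈ 1424 m/s

r₁ = 4061 km = 4.061×10⁶ m.
r₂ = 15290 km = 1.529×10⁷ m.
Transfer ellipse a_t = (r₁ + r₂)/2 = 9.676×10⁶ m.
At r₁: circular v_c1 = √(μ/r₁) = 3248 m/s; transfer-periapsis v_p = √[μ(2/r₁ − 1/a_t)] = 4082 m/s.
Δv₁ = v_p − v_c1 = 834.9 m/s.
At r₂: circular v_c2 = √(μ/r₂) = 1674 m/s; transfer-apoapsis v_a = √[μ(2/r₂ − 1/a_t)] = 1084 m/s.
Δv₂ = v_c2 − v_a = 589.4 m/s.
Total Δv = Δv₁ + Δv₂ = 1424 m/s.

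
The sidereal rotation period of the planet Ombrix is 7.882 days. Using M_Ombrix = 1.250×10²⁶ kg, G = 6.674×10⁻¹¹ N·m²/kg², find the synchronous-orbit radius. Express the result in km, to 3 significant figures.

r_sync ≈ 4.61×10⁵ km

μ = GM = 6.674×10⁻¹¹ × 1.250×10²⁶ = 8.342×10¹⁵ m³/s².
T = 7.882 days = 6.810×10⁵ s.
A synchronous orbit has period T, so by Kepler's third law a = (μT²/4π²)^(1/3).
μT²/4π² = 8.342×10¹⁵ × (6.810×10⁵)² / 39.48 = 9.800×10²⁵ m³.
a = 4.610×10⁸ m = 4.6105×10⁵ km.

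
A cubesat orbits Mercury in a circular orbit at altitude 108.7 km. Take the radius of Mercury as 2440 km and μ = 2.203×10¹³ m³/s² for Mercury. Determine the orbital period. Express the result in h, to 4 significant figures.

T ≈ 1.513 h

r = 2440 + 108.7 = 2548.7 km = 2.5487×10⁶ m.
Kepler's third law: T = 2π√(r³/μ) = 2π√((2.549×10⁶)³ / 2.203×10¹³).
r³/μ = 7.515×10⁵ s², so T = 2π × 8.669×10² = 5.447×10³ s.
Converting: 5.447×10³ s ÷ 3600 = 1.513 h.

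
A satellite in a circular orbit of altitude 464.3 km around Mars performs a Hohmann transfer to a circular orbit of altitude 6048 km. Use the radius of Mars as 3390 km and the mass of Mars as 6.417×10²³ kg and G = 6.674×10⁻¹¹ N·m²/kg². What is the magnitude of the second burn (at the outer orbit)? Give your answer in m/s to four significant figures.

μ = GM = 6.674×10⁻¹¹ × 6.417×10²³ = 4.283×10¹³ m³/s².
r₁ = 3390 + 464.3 = 3854.3 km = 3.8543×10⁶ m.
r₂ = 3390 + 6048 = 9438.0 km = 9.4380×10⁶ m.
Transfer ellipse a_t = (r₁ + r₂)/2 = 6.646×10⁶ m.
At r₁: circular v_c1 = √(μ/r₁) = 3333 m/s; transfer-periapsis v_p = √[μ(2/r₁ − 1/a_t)] = 3972 m/s.
At r₂: circular v_c2 = √(μ/r₂) = 2130 m/s; transfer-apoapsis v_a = √[μ(2/r₂ − 1/a_t)] = 1622 m/s.
Δv₂ = v_c2 − v_a = 508.0 m/s.

Δv ≈ 508.0 m/s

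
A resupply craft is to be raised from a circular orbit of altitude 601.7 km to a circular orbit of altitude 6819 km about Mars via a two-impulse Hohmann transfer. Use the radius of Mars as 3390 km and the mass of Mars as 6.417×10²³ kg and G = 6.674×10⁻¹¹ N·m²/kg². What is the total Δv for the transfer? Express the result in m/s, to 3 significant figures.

Δv_total ≈ 1160 m/s

μ = GM = 6.674×10⁻¹¹ × 6.417×10²³ = 4.283×10¹³ m³/s².
r₁ = 3390 + 601.7 = 3991.7 km = 3.9917×10⁶ m.
r₂ = 3390 + 6819 = 10209 km = 1.0209×10⁷ m.
Transfer ellipse a_t = (r₁ + r₂)/2 = 7.100×10⁶ m.
At r₁: circular v_c1 = √(μ/r₁) = 3276 m/s; transfer-periapsis v_p = √[μ(2/r₁ − 1/a_t)] = 3928 m/s.
Δv₁ = v_p − v_c1 = 652.1 m/s.
At r₂: circular v_c2 = √(μ/r₂) = 2048 m/s; transfer-apoapsis v_a = √[μ(2/r₂ − 1/a_t)] = 1536 m/s.
Δv₂ = v_c2 − v_a = 512.5 m/s.
Total Δv = Δv₁ + Δv₂ = 1165 m/s.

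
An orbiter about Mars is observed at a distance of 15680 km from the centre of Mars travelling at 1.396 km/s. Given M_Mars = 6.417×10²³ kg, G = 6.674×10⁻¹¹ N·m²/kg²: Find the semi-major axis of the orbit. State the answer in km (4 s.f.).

a ≈ 12190 km

μ = GM = 6.674×10⁻¹¹ × 6.417×10²³ = 4.283×10¹³ m³/s².
r = 1.568×10⁷ m.
Vis-viva rearranged: 1/a = 2/r − v²/μ = 1.276×10⁻⁷ − 4.550×10⁻⁸ = 8.205×10⁻⁸ m⁻¹.
a = 1.219×10⁷ m = 12188 km.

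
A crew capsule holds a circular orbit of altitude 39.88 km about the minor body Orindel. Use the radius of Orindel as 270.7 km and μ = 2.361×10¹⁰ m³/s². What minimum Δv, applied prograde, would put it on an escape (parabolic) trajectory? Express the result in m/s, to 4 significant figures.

Δv ≈ 114.2 m/s

r = 270.7 + 39.88 = 310.58 km = 3.1058×10⁵ m.
Circular speed v_c = √(μ/r) = 275.7 m/s.
Escape speed v_esc = √(2μ/r) = √2 × v_c = 389.9 m/s.
Δv = v_esc − v_c = 114.2 m/s.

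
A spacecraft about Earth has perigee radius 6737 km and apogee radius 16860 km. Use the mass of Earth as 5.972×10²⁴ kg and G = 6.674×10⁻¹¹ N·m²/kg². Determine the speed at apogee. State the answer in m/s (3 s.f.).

v ≈ 3670 m/s

μ = GM = 6.674×10⁻¹¹ × 5.972×10²⁴ = 3.986×10¹⁴ m³/s².
Semi-major axis a = (r_p + r_a)/2 = 11798 km = 1.180×10⁷ m.
Vis-viva: v² = μ(2/r − 1/a) = 3.986×10¹⁴ × (1.186×10⁻⁷ − 8.476×10⁻⁸) = 1.350×10⁷ m²/s².
v = 3674 m/s.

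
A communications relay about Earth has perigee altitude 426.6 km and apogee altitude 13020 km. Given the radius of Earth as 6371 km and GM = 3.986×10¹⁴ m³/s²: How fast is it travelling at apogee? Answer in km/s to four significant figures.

r_p = 6371 + 426.6 = 6797.6 km = 6.7976×10⁶ m.
r_a = 6371 + 13020 = 19391 km = 1.9391×10⁷ m.
Semi-major axis a = (r_p + r_a)/2 = 13094 km = 1.309×10⁷ m.
Vis-viva: v² = μ(2/r − 1/a) = 3.986×10¹⁴ × (1.031×10⁻⁷ − 7.637×10⁻⁸) = 1.067×10⁷ m²/s².
v = 3267 m/s = 3.267 km/s.

v ≈ 3.267 km/s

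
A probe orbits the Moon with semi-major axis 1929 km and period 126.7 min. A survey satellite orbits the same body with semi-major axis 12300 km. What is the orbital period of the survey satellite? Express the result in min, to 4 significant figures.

T₂ ≈ 2040 min

Kepler's third law: T² ∝ a³, so T₂ = T₁ (a₂/a₁)^(3/2).
a₂/a₁ = 6.376, (a₂/a₁)^(3/2) = 16.10.
T₂ = 126.7 × 16.10 = 2040 min.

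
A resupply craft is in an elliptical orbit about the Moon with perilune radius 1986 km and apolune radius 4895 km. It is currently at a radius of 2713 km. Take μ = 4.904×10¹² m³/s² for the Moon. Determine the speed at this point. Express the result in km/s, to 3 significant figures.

v ≈ 1.48 km/s

Semi-major axis a = (r_p + r_a)/2 = 3440.5 km = 3.440×10⁶ m.
Vis-viva: v² = μ(2/r − 1/a) = 4.904×10¹² × (7.372×10⁻⁷ − 2.907×10⁻⁷) = 2.190×10⁶ m²/s².
v = 1480 m/s = 1.480 km/s.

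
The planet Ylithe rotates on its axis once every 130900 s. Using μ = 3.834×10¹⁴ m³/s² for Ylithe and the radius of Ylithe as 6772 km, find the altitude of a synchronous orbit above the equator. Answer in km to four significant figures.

A synchronous orbit has period T, so by Kepler's third law a = (μT²/4π²)^(1/3).
μT²/4π² = 3.834×10¹⁴ × (1.309×10⁵)² / 39.48 = 1.664×10²³ m³.
a = 5.500×10⁷ m = 55004 km.
Altitude h = a − R = 55004 − 6772 = 48232 km.

h_sync ≈ 48230 km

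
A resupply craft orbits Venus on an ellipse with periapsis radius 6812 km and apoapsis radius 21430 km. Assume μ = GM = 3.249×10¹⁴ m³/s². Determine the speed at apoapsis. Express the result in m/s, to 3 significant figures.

Semi-major axis a = (r_p + r_a)/2 = 14121 km = 1.412×10⁷ m.
Vis-viva: v² = μ(2/r − 1/a) = 3.249×10¹⁴ × (9.333×10⁻⁸ − 7.082×10⁻⁸) = 7.314×10⁶ m²/s².
v = 2704 m/s.

v ≈ 2700 m/s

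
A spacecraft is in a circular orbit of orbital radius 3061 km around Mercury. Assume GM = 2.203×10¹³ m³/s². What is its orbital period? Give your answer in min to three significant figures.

r = 3061 km = 3.061×10⁶ m.
Kepler's third law: T = 2π√(r³/μ) = 2π√((3.061×10⁶)³ / 2.203×10¹³).
r³/μ = 1.302×10⁶ s², so T = 2π × 1.141×10³ = 7.169×10³ s.
Converting: 7.169×10³ s ÷ 60.00 = 119.5 min.

T ≈ 119 min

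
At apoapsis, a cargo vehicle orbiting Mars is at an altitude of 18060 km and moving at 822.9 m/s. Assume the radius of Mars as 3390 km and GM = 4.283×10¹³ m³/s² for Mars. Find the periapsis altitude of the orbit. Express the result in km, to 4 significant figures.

periapsis altitude ≈ 989.9 km

r_a = 3390 + 18060 = 21450 km = 2.145×10⁷ m.
Specific energy ε = v²/2 − μ/r = -1.658×10⁶ J/kg, so a = −μ/(2ε) = 1.291×10⁷ m.
The apsides satisfy r_p + r_a = 2a, so the periapsis radius is 2a − r_a = 4.380×10⁶ m = 4379.9 km.
Periapsis altitude = 4379.9 − 3390 = 989.92 km.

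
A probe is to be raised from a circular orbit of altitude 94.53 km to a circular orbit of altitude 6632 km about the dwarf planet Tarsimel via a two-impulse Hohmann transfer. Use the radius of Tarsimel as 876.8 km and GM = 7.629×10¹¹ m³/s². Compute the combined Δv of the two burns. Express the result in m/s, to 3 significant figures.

r₁ = 876.8 + 94.53 = 971.33 km = 9.7133×10⁵ m.
r₂ = 876.8 + 6632 = 7508.8 km = 7.5088×10⁶ m.
Transfer ellipse a_t = (r₁ + r₂)/2 = 4.240×10⁶ m.
At r₁: circular v_c1 = √(μ/r₁) = 886.2 m/s; transfer-periapsis v_p = √[μ(2/r₁ − 1/a_t)] = 1179 m/s.
Δv₁ = v_p − v_c1 = 293.1 m/s.
At r₂: circular v_c2 = √(μ/r₂) = 318.7 m/s; transfer-apoapsis v_a = √[μ(2/r₂ − 1/a_t)] = 152.6 m/s.
Δv₂ = v_c2 − v_a = 166.2 m/s.
Total Δv = Δv₁ + Δv₂ = 459.3 m/s.

Δv_total ≈ 459 m/s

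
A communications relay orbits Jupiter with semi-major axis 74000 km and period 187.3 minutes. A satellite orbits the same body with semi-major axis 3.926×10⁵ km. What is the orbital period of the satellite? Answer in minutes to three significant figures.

T₂ ≈ 2290 minutes

Kepler's third law: T² ∝ a³, so T₂ = T₁ (a₂/a₁)^(3/2).
a₂/a₁ = 5.305, (a₂/a₁)^(3/2) = 12.22.
T₂ = 187.3 × 12.22 = 2289 minutes.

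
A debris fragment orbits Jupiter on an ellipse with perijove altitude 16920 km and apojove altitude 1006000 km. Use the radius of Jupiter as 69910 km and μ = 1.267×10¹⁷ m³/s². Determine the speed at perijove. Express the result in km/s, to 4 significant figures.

r_p = 69910 + 16920 = 86830 km = 8.6830×10⁷ m.
r_a = 69910 + 1006000 = 1075900 km = 1.0759×10⁹ m.
Semi-major axis a = (r_p + r_a)/2 = 5.8137×10⁵ km = 5.814×10⁸ m.
Vis-viva: v² = μ(2/r − 1/a) = 1.267×10¹⁷ × (2.303×10⁻⁸ − 1.720×10⁻⁹) = 2.700×10⁹ m²/s².
v = 51970 m/s = 51.97 km/s.

v ≈ 51.97 km/s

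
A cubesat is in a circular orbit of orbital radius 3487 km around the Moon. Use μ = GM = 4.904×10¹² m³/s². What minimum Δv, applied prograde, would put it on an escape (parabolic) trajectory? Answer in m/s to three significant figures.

Δv ≈ 491 m/s

r = 3487 km = 3.487×10⁶ m.
Circular speed v_c = √(μ/r) = 1186 m/s.
Escape speed v_esc = √(2μ/r) = √2 × v_c = 1677 m/s.
Δv = v_esc − v_c = 491.2 m/s.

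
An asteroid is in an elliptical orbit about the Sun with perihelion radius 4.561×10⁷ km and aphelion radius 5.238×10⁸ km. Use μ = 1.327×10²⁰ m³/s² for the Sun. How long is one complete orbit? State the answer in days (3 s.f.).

T ≈ 959 days

Semi-major axis a = (r_p + r_a)/2 = (4.5610×10⁷ + 5.2380×10⁸)/2 = 2.8470×10⁸ km = 2.847×10¹¹ m.
By Kepler's third law T = 2π√(a³/μ) = 2π × 1.319×10⁷ = 8.286×10⁷ s.
= 959.0 days.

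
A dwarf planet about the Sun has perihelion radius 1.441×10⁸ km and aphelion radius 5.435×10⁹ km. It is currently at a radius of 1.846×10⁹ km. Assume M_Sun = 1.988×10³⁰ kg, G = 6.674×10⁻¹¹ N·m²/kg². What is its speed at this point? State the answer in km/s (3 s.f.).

v ≈ 9.81 km/s

μ = GM = 6.674×10⁻¹¹ × 1.988×10³⁰ = 1.327×10²⁰ m³/s².
Semi-major axis a = (r_p + r_a)/2 = 2.7896×10⁹ km = 2.790×10¹² m.
Vis-viva: v² = μ(2/r − 1/a) = 1.327×10²⁰ × (1.083×10⁻¹² − 3.585×10⁻¹³) = 9.618×10⁷ m²/s².
v = 9807 m/s = 9.807 km/s.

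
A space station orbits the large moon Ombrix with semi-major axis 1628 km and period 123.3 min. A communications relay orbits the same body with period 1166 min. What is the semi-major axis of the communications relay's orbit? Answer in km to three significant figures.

a₂ ≈ 7280 km

Kepler's third law: a³ ∝ T², so a₂ = a₁ (T₂/T₁)^(2/3).
T₂/T₁ = 9.457, (T₂/T₁)^(2/3) = 4.472.
a₂ = 1628 × 4.472 = 7280 km.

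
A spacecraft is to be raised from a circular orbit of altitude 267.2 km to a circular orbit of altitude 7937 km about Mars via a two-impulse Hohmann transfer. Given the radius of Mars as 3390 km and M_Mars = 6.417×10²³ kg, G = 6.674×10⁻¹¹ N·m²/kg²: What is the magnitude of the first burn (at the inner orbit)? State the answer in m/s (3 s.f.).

μ = GM = 6.674×10⁻¹¹ × 6.417×10²³ = 4.283×10¹³ m³/s².
r₁ = 3390 + 267.2 = 3657.2 km = 3.6572×10⁶ m.
r₂ = 3390 + 7937 = 11327 km = 1.1327×10⁷ m.
Transfer ellipse a_t = (r₁ + r₂)/2 = 7.492×10⁶ m.
At r₁: circular v_c1 = √(μ/r₁) = 3422 m/s; transfer-periapsis v_p = √[μ(2/r₁ − 1/a_t)] = 4208 m/s.
Δv₁ = v_p − v_c1 = 785.6 m/s.

Δv ≈ 786 m/s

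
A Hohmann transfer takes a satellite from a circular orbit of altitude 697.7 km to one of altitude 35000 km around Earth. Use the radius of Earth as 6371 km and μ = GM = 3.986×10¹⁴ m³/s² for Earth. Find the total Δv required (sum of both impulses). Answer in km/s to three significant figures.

Δv_total ≈ 3.73 km/s

r₁ = 6371 + 697.7 = 7068.7 km = 7.0687×10⁶ m.
r₂ = 6371 + 35000 = 41371 km = 4.1371×10⁷ m.
Transfer ellipse a_t = (r₁ + r₂)/2 = 2.422×10⁷ m.
At r₁: circular v_c1 = √(μ/r₁) = 7509 m/s; transfer-perigee v_p = √[μ(2/r₁ − 1/a_t)] = 9814 m/s.
Δv₁ = v_p − v_c1 = 2305 m/s.
At r₂: circular v_c2 = √(μ/r₂) = 3104 m/s; transfer-apogee v_a = √[μ(2/r₂ − 1/a_t)] = 1677 m/s.
Δv₂ = v_c2 − v_a = 1427 m/s.
Total Δv = Δv₁ + Δv₂ = 3732 m/s = 3.732 km/s.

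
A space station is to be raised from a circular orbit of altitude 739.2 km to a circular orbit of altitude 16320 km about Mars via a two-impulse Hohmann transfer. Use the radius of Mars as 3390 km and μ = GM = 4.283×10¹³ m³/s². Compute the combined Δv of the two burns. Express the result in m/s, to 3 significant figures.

r₁ = 3390 + 739.2 = 4129.2 km = 4.1292×10⁶ m.
r₂ = 3390 + 16320 = 19710 km = 1.9710×10⁷ m.
Transfer ellipse a_t = (r₁ + r₂)/2 = 1.192×10⁷ m.
At r₁: circular v_c1 = √(μ/r₁) = 3221 m/s; transfer-periapsis v_p = √[μ(2/r₁ − 1/a_t)] = 4141 m/s.
Δv₁ = v_p − v_c1 = 920.8 m/s.
At r₂: circular v_c2 = √(μ/r₂) = 1474 m/s; transfer-apoapsis v_a = √[μ(2/r₂ − 1/a_t)] = 867.6 m/s.
Δv₂ = v_c2 − v_a = 606.5 m/s.
Total Δv = Δv₁ + Δv₂ = 1527 m/s.

Δv_total ≈ 1530 m/s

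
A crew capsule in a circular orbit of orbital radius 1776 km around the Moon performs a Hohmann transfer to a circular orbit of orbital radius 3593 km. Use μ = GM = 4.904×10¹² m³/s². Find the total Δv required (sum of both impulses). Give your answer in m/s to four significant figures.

Δv_total ≈ 478.8 m/s

r₁ = 1776 km = 1.776×10⁶ m.
r₂ = 3593 km = 3.593×10⁶ m.
Transfer ellipse a_t = (r₁ + r₂)/2 = 2.684×10⁶ m.
At r₁: circular v_c1 = √(μ/r₁) = 1662 m/s; transfer-perilune v_p = √[μ(2/r₁ − 1/a_t)] = 1922 m/s.
Δv₁ = v_p − v_c1 = 260.7 m/s.
At r₂: circular v_c2 = √(μ/r₂) = 1168 m/s; transfer-apolune v_a = √[μ(2/r₂ − 1/a_t)] = 950.2 m/s.
Δv₂ = v_c2 − v_a = 218.0 m/s.
Total Δv = Δv₁ + Δv₂ = 478.8 m/s.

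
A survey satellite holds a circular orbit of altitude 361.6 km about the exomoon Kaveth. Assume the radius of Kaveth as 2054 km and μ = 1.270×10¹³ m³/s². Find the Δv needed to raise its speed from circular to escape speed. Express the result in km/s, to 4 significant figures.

r = 2054 + 361.6 = 2415.6 km = 2.4156×10⁶ m.
Circular speed v_c = √(μ/r) = 2293 m/s.
Escape speed v_esc = √(2μ/r) = √2 × v_c = 3243 m/s.
Δv = v_esc − v_c = 949.8 m/s = 0.9498 km/s.

Δv ≈ 0.9498 km/s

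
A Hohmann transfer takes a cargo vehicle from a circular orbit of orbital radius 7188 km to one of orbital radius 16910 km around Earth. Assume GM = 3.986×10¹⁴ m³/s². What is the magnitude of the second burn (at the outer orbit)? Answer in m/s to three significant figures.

Δv ≈ 1110 m/s

r₁ = 7188 km = 7.188×10⁶ m.
r₂ = 16910 km = 1.691×10⁷ m.
Transfer ellipse a_t = (r₁ + r₂)/2 = 1.205×10⁷ m.
At r₁: circular v_c1 = √(μ/r₁) = 7447 m/s; transfer-perigee v_p = √[μ(2/r₁ − 1/a_t)] = 8822 m/s.
At r₂: circular v_c2 = √(μ/r₂) = 4855 m/s; transfer-apogee v_a = √[μ(2/r₂ − 1/a_t)] = 3750 m/s.
Δv₂ = v_c2 − v_a = 1105 m/s.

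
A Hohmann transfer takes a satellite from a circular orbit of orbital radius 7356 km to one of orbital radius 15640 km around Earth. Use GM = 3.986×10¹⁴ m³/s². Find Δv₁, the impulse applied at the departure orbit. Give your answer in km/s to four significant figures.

Δv ≈ 1.224 km/s

r₁ = 7356 km = 7.356×10⁶ m.
r₂ = 15640 km = 1.564×10⁷ m.
Transfer ellipse a_t = (r₁ + r₂)/2 = 1.150×10⁷ m.
At r₁: circular v_c1 = √(μ/r₁) = 7361 m/s; transfer-perigee v_p = √[μ(2/r₁ − 1/a_t)] = 8585 m/s.
Δv₁ = v_p − v_c1 = 1224 m/s.
= 1.224 km/s.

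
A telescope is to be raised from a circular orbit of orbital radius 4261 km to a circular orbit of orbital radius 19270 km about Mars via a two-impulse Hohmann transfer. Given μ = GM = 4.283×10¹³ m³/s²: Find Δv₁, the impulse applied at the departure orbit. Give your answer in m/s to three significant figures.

r₁ = 4261 km = 4.261×10⁶ m.
r₂ = 19270 km = 1.927×10⁷ m.
Transfer ellipse a_t = (r₁ + r₂)/2 = 1.177×10⁷ m.
At r₁: circular v_c1 = √(μ/r₁) = 3170 m/s; transfer-periapsis v_p = √[μ(2/r₁ − 1/a_t)] = 4057 m/s.
Δv₁ = v_p − v_c1 = 887.0 m/s.

Δv ≈ 887 m/s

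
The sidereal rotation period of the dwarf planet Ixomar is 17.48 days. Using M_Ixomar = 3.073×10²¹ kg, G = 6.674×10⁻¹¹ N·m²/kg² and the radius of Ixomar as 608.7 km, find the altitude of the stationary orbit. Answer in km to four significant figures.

h_sync ≈ 22190 km

μ = GM = 6.674×10⁻¹¹ × 3.073×10²¹ = 2.051×10¹¹ m³/s².
T = 17.48 days = 1.510×10⁶ s.
A synchronous orbit has period T, so by Kepler's third law a = (μT²/4π²)^(1/3).
μT²/4π² = 2.051×10¹¹ × (1.510×10⁶)² / 39.48 = 1.185×10²² m³.
a = 2.280×10⁷ m = 22798 km.
Altitude h = a − R = 22798 − 608.7 = 22189 km.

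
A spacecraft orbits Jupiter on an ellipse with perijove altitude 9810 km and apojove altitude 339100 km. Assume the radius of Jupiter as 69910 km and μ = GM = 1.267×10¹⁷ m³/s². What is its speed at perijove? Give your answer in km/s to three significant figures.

v ≈ 51.6 km/s

r_p = 69910 + 9810 = 79720 km = 7.9720×10⁷ m.
r_a = 69910 + 339100 = 409010 km = 4.0901×10⁸ m.
Semi-major axis a = (r_p + r_a)/2 = 2.4436×10⁵ km = 2.444×10⁸ m.
Vis-viva: v² = μ(2/r − 1/a) = 1.267×10¹⁷ × (2.509×10⁻⁸ − 4.092×10⁻⁹) = 2.660×10⁹ m²/s².
v = 51580 m/s = 51.58 km/s.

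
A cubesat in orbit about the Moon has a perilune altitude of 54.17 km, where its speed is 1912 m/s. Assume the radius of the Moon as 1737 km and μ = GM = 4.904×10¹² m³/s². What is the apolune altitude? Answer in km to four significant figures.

apolune altitude ≈ 1861 km

r_p = 1737 + 54.17 = 1791.2 km = 1.791×10⁶ m.
Specific energy ε = v²/2 − μ/r = -9.100×10⁵ J/kg, so a = −μ/(2ε) = 2.694×10⁶ m.
The apsides satisfy r_p + r_a = 2a, so the apolune radius is 2a − r_p = 3.598×10⁶ m = 3597.8 km.
Apolune altitude = 3597.8 − 1737 = 1860.8 km.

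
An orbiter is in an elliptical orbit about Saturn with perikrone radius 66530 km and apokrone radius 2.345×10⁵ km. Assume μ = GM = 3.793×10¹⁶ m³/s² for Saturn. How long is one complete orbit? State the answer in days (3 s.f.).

T ≈ 0.69 days

Semi-major axis a = (r_p + r_a)/2 = (66530 + 2.3450×10⁵)/2 = 1.5052×10⁵ km = 1.505×10⁸ m.
By Kepler's third law T = 2π√(a³/μ) = 2π × 9.482×10³ = 5.957×10⁴ s.
= 0.6895 days.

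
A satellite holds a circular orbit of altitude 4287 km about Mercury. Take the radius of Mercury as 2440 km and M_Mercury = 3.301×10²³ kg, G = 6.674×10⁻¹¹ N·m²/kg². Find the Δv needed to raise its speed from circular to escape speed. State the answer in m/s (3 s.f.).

Δv ≈ 750 m/s

μ = GM = 6.674×10⁻¹¹ × 3.301×10²³ = 2.203×10¹³ m³/s².
r = 2440 + 4287 = 6727.0 km = 6.7270×10⁶ m.
Circular speed v_c = √(μ/r) = 1810 m/s.
Escape speed v_esc = √(2μ/r) = √2 × v_c = 2559 m/s.
Δv = v_esc − v_c = 749.6 m/s.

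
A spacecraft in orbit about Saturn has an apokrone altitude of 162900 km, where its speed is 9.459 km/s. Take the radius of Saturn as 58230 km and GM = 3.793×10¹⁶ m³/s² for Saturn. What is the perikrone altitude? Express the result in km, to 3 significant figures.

r_a = 58230 + 162900 = 2.2113×10⁵ km = 2.211×10⁸ m.
Specific energy ε = v²/2 − μ/r = -1.268×10⁸ J/kg, so a = −μ/(2ε) = 1.496×10⁸ m.
The apsides satisfy r_p + r_a = 2a, so the perikrone radius is 2a − r_a = 7.802×10⁷ m = 78022 km.
Perikrone altitude = 78022 − 58230 = 19792 km.

perikrone altitude ≈ 19800 km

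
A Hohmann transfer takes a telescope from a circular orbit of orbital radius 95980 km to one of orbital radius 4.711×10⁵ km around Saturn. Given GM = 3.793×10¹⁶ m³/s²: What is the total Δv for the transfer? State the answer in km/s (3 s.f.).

r₁ = 95980 km = 9.598×10⁷ m.
r₂ = 4.711×10⁵ km = 4.711×10⁸ m.
Transfer ellipse a_t = (r₁ + r₂)/2 = 2.835×10⁸ m.
At r₁: circular v_c1 = √(μ/r₁) = 19880 m/s; transfer-perikrone v_p = √[μ(2/r₁ − 1/a_t)] = 25620 m/s.
Δv₁ = v_p − v_c1 = 5745 m/s.
At r₂: circular v_c2 = √(μ/r₂) = 8973 m/s; transfer-apokrone v_a = √[μ(2/r₂ − 1/a_t)] = 5221 m/s.
Δv₂ = v_c2 − v_a = 3752 m/s.
Total Δv = Δv₁ + Δv₂ = 9497 m/s = 9.497 km/s.

Δv_total ≈ 9.50 km/s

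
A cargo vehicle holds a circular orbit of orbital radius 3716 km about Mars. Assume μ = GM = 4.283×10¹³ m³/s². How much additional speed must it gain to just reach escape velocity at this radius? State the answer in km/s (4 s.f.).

Δv ≈ 1.406 km/s

r = 3716 km = 3.716×10⁶ m.
Circular speed v_c = √(μ/r) = 3395 m/s.
Escape speed v_esc = √(2μ/r) = √2 × v_c = 4801 m/s.
Δv = v_esc − v_c = 1406 m/s = 1.406 km/s.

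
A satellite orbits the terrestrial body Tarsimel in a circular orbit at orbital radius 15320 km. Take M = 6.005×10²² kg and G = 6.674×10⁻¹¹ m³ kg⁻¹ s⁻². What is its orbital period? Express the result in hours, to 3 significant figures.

μ = GM = 6.674×10⁻¹¹ × 6.005×10²² = 4.008×10¹² m³/s².
r = 15320 km = 1.532×10⁷ m.
Kepler's third law: T = 2π√(r³/μ) = 2π√((1.532×10⁷)³ / 4.008×10¹²).
r³/μ = 8.972×10⁸ s², so T = 2π × 2.995×10⁴ = 1.882×10⁵ s.
Converting: 1.882×10⁵ s ÷ 3600 = 52.28 hours.

T ≈ 52.3 hours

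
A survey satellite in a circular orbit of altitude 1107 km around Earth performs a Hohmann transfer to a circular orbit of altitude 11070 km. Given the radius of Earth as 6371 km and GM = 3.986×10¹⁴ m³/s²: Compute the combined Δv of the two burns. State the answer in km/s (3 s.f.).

Δv_total ≈ 2.41 km/s

r₁ = 6371 + 1107 = 7478.0 km = 7.4780×10⁶ m.
r₂ = 6371 + 11070 = 17441 km = 1.7441×10⁷ m.
Transfer ellipse a_t = (r₁ + r₂)/2 = 1.246×10⁷ m.
At r₁: circular v_c1 = √(μ/r₁) = 7301 m/s; transfer-perigee v_p = √[μ(2/r₁ − 1/a_t)] = 8638 m/s.
Δv₁ = v_p − v_c1 = 1337 m/s.
At r₂: circular v_c2 = √(μ/r₂) = 4781 m/s; transfer-apogee v_a = √[μ(2/r₂ − 1/a_t)] = 3704 m/s.
Δv₂ = v_c2 − v_a = 1077 m/s.
Total Δv = Δv₁ + Δv₂ = 2414 m/s = 2.414 km/s.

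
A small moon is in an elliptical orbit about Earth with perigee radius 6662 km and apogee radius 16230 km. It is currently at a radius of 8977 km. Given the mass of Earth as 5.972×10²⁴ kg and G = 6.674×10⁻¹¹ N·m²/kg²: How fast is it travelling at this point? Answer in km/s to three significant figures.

v ≈ 7.35 km/s

μ = GM = 6.674×10⁻¹¹ × 5.972×10²⁴ = 3.986×10¹⁴ m³/s².
Semi-major axis a = (r_p + r_a)/2 = 11446 km = 1.145×10⁷ m.
Vis-viva: v² = μ(2/r − 1/a) = 3.986×10¹⁴ × (2.228×10⁻⁷ − 8.737×10⁻⁸) = 5.398×10⁷ m²/s².
v = 7347 m/s = 7.347 km/s.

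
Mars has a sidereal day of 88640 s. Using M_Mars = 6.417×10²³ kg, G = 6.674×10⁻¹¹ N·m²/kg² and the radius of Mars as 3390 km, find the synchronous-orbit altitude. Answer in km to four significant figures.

h_sync ≈ 17040 km

μ = GM = 6.674×10⁻¹¹ × 6.417×10²³ = 4.283×10¹³ m³/s².
A synchronous orbit has period T, so by Kepler's third law a = (μT²/4π²)^(1/3).
μT²/4π² = 4.283×10¹³ × (8.864×10⁴)² / 39.48 = 8.524×10²¹ m³.
a = 2.043×10⁷ m = 20427 km.
Altitude h = a − R = 20427 − 3390 = 17037 km.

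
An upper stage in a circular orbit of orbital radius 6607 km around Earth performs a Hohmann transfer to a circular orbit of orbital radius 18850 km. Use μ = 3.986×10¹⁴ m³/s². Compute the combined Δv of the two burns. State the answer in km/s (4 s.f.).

Δv_total ≈ 2.970 km/s

r₁ = 6607 km = 6.607×10⁶ m.
r₂ = 18850 km = 1.885×10⁷ m.
Transfer ellipse a_t = (r₁ + r₂)/2 = 1.273×10⁷ m.
At r₁: circular v_c1 = √(μ/r₁) = 7767 m/s; transfer-perigee v_p = √[μ(2/r₁ − 1/a_t)] = 9452 m/s.
Δv₁ = v_p − v_c1 = 1685 m/s.
At r₂: circular v_c2 = √(μ/r₂) = 4598 m/s; transfer-apogee v_a = √[μ(2/r₂ − 1/a_t)] = 3313 m/s.
Δv₂ = v_c2 − v_a = 1285 m/s.
Total Δv = Δv₁ + Δv₂ = 2970 m/s = 2.970 km/s.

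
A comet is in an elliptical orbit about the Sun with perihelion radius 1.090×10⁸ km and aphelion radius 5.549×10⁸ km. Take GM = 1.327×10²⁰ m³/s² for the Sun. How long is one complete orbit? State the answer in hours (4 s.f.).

Semi-major axis a = (r_p + r_a)/2 = (1.0900×10⁸ + 5.5490×10⁸)/2 = 3.3195×10⁸ km = 3.320×10¹¹ m.
By Kepler's third law T = 2π√(a³/μ) = 2π × 1.660×10⁷ = 1.043×10⁸ s.
= 28980 hours.

T ≈ 28980 hours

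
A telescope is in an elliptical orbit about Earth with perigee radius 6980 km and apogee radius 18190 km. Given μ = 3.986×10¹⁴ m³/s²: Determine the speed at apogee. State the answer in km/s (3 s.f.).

v ≈ 3.49 km/s

Semi-major axis a = (r_p + r_a)/2 = 12585 km = 1.258×10⁷ m.
Vis-viva: v² = μ(2/r − 1/a) = 3.986×10¹⁴ × (1.100×10⁻⁷ − 7.946×10⁻⁸) = 1.215×10⁷ m²/s².
v = 3486 m/s = 3.486 km/s.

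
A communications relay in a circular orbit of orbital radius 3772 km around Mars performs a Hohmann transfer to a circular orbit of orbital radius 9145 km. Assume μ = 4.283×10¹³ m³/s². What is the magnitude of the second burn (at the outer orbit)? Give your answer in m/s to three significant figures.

r₁ = 3772 km = 3.772×10⁶ m.
r₂ = 9145 km = 9.145×10⁶ m.
Transfer ellipse a_t = (r₁ + r₂)/2 = 6.458×10⁶ m.
At r₁: circular v_c1 = √(μ/r₁) = 3370 m/s; transfer-periapsis v_p = √[μ(2/r₁ − 1/a_t)] = 4010 m/s.
At r₂: circular v_c2 = √(μ/r₂) = 2164 m/s; transfer-apoapsis v_a = √[μ(2/r₂ − 1/a_t)] = 1654 m/s.
Δv₂ = v_c2 − v_a = 510.3 m/s.

Δv ≈ 510 m/s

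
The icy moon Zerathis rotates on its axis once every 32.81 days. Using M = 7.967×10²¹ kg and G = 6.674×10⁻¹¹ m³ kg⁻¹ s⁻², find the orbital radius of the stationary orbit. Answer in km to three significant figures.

r_sync ≈ 47700 km

μ = GM = 6.674×10⁻¹¹ × 7.967×10²¹ = 5.317×10¹¹ m³/s².
T = 32.81 days = 2.835×10⁶ s.
A synchronous orbit has period T, so by Kepler's third law a = (μT²/4π²)^(1/3).
μT²/4π² = 5.317×10¹¹ × (2.835×10⁶)² / 39.48 = 1.082×10²³ m³.
a = 4.766×10⁷ m = 47656 km.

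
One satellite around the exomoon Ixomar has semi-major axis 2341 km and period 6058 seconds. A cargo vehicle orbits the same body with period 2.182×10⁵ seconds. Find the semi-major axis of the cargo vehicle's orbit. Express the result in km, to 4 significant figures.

Kepler's third law: a³ ∝ T², so a₂ = a₁ (T₂/T₁)^(2/3).
T₂/T₁ = 36.02, (T₂/T₁)^(2/3) = 10.91.
a₂ = 2341 × 10.91 = 25530 km.

a₂ ≈ 25530 km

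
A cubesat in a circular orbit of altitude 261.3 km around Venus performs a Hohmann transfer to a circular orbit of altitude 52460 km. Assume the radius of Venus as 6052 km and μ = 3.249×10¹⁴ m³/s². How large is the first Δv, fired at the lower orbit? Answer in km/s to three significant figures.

Δv ≈ 2.46 km/s

r₁ = 6052 + 261.3 = 6313.3 km = 6.3133×10⁶ m.
r₂ = 6052 + 52460 = 58512 km = 5.8512×10⁷ m.
Transfer ellipse a_t = (r₁ + r₂)/2 = 3.241×10⁷ m.
At r₁: circular v_c1 = √(μ/r₁) = 7174 m/s; transfer-periapsis v_p = √[μ(2/r₁ − 1/a_t)] = 9639 m/s.
Δv₁ = v_p − v_c1 = 2465 m/s.
= 2.465 km/s.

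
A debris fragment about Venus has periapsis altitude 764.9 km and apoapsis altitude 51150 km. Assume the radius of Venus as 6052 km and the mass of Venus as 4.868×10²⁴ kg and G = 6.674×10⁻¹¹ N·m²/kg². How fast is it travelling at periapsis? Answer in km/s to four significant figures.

v ≈ 9.229 km/s

μ = GM = 6.674×10⁻¹¹ × 4.868×10²⁴ = 3.249×10¹⁴ m³/s².
r_p = 6052 + 764.9 = 6816.9 km = 6.8169×10⁶ m.
r_a = 6052 + 51150 = 57202 km = 5.7202×10⁷ m.
Semi-major axis a = (r_p + r_a)/2 = 32009 km = 3.201×10⁷ m.
Vis-viva: v² = μ(2/r − 1/a) = 3.249×10¹⁴ × (2.934×10⁻⁷ − 3.124×10⁻⁸) = 8.517×10⁷ m²/s².
v = 9229 m/s = 9.229 km/s.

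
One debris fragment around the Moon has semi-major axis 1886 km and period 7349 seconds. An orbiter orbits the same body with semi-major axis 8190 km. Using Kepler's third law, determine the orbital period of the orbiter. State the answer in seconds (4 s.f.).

T₂ ≈ 66500 seconds

Kepler's third law: T² ∝ a³, so T₂ = T₁ (a₂/a₁)^(3/2).
a₂/a₁ = 4.343, (a₂/a₁)^(3/2) = 9.049.
T₂ = 7349 × 9.049 = 66500 seconds.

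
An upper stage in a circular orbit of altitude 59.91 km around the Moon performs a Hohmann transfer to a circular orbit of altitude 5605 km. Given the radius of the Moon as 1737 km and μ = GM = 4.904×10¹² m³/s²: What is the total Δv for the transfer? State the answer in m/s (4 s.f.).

r₁ = 1737 + 59.91 = 1796.9 km = 1.7969×10⁶ m.
r₂ = 1737 + 5605 = 7342.0 km = 7.3420×10⁶ m.
Transfer ellipse a_t = (r₁ + r₂)/2 = 4.569×10⁶ m.
At r₁: circular v_c1 = √(μ/r₁) = 1652 m/s; transfer-perilune v_p = √[μ(2/r₁ − 1/a_t)] = 2094 m/s.
Δv₁ = v_p − v_c1 = 442.0 m/s.
At r₂: circular v_c2 = √(μ/r₂) = 817.3 m/s; transfer-apolune v_a = √[μ(2/r₂ − 1/a_t)] = 512.5 m/s.
Δv₂ = v_c2 − v_a = 304.8 m/s.
Total Δv = Δv₁ + Δv₂ = 746.8 m/s.

Δv_total ≈ 746.8 m/s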